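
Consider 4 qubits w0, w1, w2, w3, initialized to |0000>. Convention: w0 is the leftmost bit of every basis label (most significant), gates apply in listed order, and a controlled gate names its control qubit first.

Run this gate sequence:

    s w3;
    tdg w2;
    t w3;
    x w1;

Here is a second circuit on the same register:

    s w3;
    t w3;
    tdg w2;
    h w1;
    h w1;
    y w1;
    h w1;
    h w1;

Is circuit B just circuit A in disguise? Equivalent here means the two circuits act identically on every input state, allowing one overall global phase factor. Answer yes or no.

No, they are not equivalent — no single phase factor reconciles the two unitaries.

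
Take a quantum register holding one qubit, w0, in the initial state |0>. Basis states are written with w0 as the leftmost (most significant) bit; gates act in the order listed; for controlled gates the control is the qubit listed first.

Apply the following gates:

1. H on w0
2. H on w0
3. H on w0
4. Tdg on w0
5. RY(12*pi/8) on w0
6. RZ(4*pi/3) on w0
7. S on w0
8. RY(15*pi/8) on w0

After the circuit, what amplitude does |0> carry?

|0> carries amplitude exp(-2*I*pi/3)*cos(pi/16)/2 + exp(-11*I*pi/12)*cos(pi/16)/2 + I*exp(5*I*pi/12)*sin(pi/16)/2 - I*exp(2*I*pi/3)*sin(pi/16)/2 in the final state.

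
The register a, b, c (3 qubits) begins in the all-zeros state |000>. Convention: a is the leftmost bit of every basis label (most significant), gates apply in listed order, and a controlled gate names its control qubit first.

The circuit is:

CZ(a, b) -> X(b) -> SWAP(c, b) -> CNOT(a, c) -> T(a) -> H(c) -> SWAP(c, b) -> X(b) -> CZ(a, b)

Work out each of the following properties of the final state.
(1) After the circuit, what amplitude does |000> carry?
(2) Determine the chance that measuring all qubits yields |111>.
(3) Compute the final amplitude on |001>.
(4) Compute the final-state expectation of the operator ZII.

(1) The amplitude on |000> is -sqrt(2)/2.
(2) Outcome |111> occurs with probability 0.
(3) The amplitude on |001> is 0.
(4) The observable ZII averages to 1.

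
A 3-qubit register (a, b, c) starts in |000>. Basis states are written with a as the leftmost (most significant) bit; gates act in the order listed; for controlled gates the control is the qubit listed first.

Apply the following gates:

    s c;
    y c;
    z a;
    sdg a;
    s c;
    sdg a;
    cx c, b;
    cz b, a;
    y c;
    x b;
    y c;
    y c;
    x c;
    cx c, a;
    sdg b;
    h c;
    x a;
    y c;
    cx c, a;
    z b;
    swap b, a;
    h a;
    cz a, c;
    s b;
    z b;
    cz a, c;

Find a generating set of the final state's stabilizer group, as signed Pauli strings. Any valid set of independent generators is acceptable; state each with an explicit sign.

The stabilizer group can be generated by +XII, -IXY, +IZZ, among other valid generating sets.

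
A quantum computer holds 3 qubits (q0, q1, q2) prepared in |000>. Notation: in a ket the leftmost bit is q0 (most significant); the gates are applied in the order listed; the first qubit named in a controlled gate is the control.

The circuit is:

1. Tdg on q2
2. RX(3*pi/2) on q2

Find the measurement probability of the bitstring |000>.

A full measurement returns |000> with probability 1/2.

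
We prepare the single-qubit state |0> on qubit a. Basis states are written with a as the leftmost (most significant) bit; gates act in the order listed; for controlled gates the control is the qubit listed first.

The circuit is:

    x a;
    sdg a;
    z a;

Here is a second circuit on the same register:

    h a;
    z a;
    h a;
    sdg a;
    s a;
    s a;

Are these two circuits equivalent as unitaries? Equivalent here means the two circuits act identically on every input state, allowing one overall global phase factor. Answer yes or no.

Yes: on every input state the two circuits agree up to one overall phase factor.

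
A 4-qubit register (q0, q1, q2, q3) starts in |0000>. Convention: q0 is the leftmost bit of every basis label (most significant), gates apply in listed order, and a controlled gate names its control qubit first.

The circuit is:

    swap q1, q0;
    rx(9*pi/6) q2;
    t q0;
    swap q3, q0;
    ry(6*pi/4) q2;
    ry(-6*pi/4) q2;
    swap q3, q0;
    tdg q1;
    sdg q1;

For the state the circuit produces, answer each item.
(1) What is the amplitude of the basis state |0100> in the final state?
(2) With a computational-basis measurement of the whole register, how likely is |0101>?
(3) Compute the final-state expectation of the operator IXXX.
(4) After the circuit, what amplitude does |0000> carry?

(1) The final state's coefficient on |0100> equals 0.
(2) A full measurement returns |0101> with probability 0.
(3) The expectation value of IXXX is 0.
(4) The final state's coefficient on |0000> equals -sqrt(2)/2.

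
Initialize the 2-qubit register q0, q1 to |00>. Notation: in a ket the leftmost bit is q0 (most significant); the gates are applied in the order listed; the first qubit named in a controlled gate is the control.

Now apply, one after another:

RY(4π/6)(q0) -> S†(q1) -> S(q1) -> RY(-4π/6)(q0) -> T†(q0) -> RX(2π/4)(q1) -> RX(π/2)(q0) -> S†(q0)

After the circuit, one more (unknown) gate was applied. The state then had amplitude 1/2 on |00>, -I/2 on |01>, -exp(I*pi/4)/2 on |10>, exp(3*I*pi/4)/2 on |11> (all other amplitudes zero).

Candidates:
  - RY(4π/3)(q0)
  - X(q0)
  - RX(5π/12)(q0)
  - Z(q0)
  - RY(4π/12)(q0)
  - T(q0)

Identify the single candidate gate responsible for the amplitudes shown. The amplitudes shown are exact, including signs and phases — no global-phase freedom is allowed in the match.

The applied gate was T(q0). Key observation: the block from step 1 through step 4 cancels to the identity and can be dropped.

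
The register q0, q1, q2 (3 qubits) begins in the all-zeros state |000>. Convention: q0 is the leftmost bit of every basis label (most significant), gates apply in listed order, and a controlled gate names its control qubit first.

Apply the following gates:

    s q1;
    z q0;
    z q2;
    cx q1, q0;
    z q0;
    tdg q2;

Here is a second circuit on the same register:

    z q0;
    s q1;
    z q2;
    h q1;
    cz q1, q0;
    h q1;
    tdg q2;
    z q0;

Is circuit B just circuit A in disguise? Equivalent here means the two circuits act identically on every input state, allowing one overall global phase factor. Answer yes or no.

No: there is an input state on which the two circuits produce genuinely different outputs (not merely differing by a phase).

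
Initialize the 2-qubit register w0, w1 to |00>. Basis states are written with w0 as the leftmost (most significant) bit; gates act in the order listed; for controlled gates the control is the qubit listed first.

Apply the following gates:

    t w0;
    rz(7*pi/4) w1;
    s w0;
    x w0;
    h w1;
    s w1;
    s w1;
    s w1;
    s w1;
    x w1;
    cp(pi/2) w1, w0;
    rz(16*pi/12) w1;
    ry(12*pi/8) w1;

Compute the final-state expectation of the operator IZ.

The observable IZ averages to sqrt(3)/2. Key observation: the block from step 6 through step 9 cancels to the identity and can be dropped.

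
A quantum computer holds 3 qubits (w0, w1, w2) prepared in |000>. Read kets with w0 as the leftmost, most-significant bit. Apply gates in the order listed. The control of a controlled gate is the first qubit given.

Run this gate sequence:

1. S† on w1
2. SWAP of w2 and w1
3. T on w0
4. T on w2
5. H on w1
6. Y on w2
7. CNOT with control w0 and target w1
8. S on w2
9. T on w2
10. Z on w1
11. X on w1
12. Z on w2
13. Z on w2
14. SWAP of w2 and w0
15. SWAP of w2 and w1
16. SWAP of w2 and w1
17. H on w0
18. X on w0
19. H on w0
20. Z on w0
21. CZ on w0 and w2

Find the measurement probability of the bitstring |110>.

The probability of measuring |110> is 1/2. Key observation: steps 17-20 multiply out to the identity, so the circuit reduces to the remaining gates.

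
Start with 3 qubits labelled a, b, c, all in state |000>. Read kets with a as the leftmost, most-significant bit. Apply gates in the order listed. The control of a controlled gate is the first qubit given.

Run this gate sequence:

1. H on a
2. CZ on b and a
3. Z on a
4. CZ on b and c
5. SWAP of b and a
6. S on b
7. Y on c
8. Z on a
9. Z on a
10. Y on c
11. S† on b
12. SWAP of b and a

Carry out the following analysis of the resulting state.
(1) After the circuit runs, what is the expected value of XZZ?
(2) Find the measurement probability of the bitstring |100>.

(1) In the final state, XZZ has expectation -1. Key observation: steps 5-12 multiply out to the identity, so the circuit reduces to the remaining gates.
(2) Outcome |100> occurs with probability 1/2.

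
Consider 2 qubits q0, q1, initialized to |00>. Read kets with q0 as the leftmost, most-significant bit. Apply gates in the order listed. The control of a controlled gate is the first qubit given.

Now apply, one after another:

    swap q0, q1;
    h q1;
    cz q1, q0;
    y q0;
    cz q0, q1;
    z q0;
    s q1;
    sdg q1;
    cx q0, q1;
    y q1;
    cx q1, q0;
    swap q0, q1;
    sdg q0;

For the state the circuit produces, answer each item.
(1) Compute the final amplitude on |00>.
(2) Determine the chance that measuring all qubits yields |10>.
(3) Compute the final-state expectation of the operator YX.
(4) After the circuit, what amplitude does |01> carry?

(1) The final state's coefficient on |00> equals 0. Key observation: the block from step 7 through step 8 cancels to the identity and can be dropped.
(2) A full measurement returns |10> with probability 1/2.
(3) The expectation value of YX is -1.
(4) The amplitude on |01> is -sqrt(2)/2.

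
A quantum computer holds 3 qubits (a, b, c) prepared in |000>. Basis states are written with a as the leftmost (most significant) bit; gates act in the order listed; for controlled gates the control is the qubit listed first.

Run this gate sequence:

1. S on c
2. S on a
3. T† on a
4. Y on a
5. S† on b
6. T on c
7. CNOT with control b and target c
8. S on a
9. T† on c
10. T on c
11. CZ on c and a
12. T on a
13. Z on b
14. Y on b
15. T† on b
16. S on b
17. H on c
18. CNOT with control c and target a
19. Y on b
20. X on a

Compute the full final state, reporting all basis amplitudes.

After the circuit, the state carries amplitude -sqrt(2)*I/2 on |000>, -sqrt(2)*I/2 on |101>, and 0 on every other basis state.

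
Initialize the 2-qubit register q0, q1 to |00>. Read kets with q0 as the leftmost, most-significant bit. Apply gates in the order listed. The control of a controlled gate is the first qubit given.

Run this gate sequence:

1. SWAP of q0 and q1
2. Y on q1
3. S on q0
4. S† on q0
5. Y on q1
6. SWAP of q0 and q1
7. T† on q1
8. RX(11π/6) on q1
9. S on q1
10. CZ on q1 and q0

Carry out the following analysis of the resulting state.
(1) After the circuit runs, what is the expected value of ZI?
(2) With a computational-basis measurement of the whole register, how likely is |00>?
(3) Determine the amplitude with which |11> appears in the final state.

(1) The expectation value of ZI is 1. Key observation: gates 1-6 undo each other exactly, leaving only the rest of the circuit to track.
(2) A full measurement returns |00> with probability sqrt(3)/4 + 1/2.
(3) The final state's coefficient on |11> equals 0.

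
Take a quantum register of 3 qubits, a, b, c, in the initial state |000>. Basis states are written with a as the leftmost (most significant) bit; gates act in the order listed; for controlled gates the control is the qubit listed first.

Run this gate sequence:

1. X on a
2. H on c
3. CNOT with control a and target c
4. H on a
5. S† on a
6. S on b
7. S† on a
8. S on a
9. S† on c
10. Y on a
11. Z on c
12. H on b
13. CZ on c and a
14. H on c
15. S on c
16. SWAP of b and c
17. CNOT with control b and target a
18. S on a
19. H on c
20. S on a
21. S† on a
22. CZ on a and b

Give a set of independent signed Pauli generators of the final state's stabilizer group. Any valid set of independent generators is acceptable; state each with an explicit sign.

The stabilizer group can be generated by +YII, -IXI, +IIZ, among other valid generating sets. Key observation: steps 20-21 multiply out to the identity, so the circuit reduces to the remaining gates.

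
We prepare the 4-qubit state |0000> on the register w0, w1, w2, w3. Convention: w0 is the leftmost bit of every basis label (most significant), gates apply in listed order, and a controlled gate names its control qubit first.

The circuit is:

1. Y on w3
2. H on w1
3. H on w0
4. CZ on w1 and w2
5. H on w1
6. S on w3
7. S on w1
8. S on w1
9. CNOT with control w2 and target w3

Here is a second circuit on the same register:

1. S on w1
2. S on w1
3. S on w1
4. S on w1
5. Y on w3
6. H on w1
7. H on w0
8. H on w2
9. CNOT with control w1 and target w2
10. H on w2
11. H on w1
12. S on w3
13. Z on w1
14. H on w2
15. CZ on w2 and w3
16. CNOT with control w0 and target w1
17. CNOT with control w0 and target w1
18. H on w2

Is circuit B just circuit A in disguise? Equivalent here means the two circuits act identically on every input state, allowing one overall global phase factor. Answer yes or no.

No — the two circuits implement different unitaries, even allowing a global phase.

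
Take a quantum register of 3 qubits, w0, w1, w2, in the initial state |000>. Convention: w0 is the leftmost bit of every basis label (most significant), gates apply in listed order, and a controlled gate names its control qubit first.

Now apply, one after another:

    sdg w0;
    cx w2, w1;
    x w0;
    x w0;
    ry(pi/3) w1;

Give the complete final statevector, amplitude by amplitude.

After the circuit, the state carries amplitude sqrt(3)/2 on |000>, 1/2 on |010>, and 0 on every other basis state. Key observation: the block from step 3 through step 4 cancels to the identity and can be dropped.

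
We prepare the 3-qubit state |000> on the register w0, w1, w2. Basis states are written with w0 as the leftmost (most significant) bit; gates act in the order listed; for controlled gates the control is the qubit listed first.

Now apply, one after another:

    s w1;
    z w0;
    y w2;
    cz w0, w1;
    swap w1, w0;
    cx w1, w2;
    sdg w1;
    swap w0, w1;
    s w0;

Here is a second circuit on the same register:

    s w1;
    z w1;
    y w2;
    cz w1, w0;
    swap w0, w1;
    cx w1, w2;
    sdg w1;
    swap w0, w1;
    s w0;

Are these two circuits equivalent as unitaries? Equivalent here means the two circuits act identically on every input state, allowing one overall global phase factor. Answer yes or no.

No, they are not equivalent — no single phase factor reconciles the two unitaries.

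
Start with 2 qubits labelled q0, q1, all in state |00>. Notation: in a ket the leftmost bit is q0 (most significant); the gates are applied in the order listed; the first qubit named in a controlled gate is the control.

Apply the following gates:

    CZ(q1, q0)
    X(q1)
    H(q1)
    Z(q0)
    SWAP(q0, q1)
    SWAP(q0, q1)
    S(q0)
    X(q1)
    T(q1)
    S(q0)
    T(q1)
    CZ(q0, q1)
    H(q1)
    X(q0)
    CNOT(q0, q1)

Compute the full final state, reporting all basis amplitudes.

After the circuit, the state carries amplitude 0 on |00>, 0 on |01>, -1/2 - I/2 on |10>, -1/2 + I/2 on |11>.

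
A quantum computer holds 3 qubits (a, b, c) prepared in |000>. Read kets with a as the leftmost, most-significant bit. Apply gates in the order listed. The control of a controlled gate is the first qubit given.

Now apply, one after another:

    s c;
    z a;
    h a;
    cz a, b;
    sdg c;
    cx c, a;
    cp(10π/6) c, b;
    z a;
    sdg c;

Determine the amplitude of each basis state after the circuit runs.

After the circuit, the state carries amplitude sqrt(2)/2 on |000>, -sqrt(2)/2 on |100>, and 0 on every other basis state.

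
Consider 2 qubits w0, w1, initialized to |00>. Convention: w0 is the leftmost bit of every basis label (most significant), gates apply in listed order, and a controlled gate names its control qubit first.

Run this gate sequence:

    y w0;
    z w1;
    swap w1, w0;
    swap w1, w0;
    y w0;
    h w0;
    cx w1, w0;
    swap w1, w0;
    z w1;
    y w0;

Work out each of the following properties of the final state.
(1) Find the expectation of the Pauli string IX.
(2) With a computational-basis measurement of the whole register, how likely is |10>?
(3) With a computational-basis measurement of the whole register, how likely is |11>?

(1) The expectation value of IX is -1.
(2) The probability of measuring |10> is 1/2.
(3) Outcome |11> occurs with probability 1/2.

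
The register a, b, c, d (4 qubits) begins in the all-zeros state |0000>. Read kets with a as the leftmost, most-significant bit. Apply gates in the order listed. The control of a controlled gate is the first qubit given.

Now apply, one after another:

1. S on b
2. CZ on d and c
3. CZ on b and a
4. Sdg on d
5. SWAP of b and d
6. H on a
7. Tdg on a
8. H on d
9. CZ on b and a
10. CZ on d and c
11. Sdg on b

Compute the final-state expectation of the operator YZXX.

In the final state, YZXX has expectation 0.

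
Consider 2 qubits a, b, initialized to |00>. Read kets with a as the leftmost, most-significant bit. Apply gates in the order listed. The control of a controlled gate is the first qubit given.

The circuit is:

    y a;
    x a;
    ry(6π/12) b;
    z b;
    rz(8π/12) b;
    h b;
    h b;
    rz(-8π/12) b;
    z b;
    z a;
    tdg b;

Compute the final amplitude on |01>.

The final state's coefficient on |01> equals sqrt(2)*exp(I*pi/4)/2. Key observation: gates 4-9 undo each other exactly, leaving only the rest of the circuit to track.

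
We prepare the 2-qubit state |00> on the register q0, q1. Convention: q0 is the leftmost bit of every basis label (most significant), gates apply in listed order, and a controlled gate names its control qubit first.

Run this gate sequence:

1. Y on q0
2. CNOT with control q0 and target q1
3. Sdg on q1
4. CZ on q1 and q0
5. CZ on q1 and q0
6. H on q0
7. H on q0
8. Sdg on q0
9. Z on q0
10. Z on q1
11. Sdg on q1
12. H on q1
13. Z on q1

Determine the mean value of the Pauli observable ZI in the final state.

The expectation value of ZI is -1. Key observation: the block from step 4 through step 5 cancels to the identity and can be dropped.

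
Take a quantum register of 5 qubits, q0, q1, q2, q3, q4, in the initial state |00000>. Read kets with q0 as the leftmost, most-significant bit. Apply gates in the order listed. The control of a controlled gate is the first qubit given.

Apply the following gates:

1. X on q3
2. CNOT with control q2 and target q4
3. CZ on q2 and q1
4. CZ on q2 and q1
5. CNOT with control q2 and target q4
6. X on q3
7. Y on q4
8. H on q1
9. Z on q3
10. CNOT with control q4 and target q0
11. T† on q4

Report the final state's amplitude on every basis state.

After the circuit, the state carries amplitude sqrt(2)*exp(I*pi/4)/2 on |10001>, sqrt(2)*exp(I*pi/4)/2 on |11001>, and 0 on every other basis state. Key observation: the block from step 1 through step 6 cancels to the identity and can be dropped.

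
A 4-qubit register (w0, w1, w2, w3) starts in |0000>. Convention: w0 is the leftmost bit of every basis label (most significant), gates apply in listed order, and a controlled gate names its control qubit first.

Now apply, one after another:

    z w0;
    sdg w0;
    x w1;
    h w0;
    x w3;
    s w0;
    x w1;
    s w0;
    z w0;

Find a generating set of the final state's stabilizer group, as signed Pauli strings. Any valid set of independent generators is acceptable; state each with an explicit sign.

One valid set of independent stabilizer generators is +XIII, +IZII, +IIZI, -IIIZ (any independent generating set of the same group is equally correct).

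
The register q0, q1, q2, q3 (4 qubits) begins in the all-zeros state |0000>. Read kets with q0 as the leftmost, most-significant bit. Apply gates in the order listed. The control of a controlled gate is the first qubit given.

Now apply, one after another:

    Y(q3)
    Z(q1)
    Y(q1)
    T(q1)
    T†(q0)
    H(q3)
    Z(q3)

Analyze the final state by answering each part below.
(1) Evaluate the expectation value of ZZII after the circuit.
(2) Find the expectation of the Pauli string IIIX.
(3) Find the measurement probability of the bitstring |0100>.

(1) In the final state, ZZII has expectation -1.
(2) In the final state, IIIX has expectation 1.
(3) The probability of measuring |0100> is 1/2.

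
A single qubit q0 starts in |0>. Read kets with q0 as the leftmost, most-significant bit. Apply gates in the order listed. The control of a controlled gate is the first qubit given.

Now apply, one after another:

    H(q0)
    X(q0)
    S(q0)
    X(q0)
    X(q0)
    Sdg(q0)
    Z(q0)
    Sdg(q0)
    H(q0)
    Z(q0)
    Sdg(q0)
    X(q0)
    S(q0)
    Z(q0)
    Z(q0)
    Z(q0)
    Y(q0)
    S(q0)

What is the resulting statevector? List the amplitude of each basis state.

After the circuit, the state carries amplitude -1/2 - I/2 on |0>, -1/2 - I/2 on |1>.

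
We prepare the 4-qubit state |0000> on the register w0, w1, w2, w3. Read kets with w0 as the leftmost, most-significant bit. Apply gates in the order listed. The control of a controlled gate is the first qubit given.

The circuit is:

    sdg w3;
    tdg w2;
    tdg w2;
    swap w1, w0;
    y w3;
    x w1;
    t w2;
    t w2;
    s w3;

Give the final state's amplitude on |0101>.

The amplitude on |0101> is -1.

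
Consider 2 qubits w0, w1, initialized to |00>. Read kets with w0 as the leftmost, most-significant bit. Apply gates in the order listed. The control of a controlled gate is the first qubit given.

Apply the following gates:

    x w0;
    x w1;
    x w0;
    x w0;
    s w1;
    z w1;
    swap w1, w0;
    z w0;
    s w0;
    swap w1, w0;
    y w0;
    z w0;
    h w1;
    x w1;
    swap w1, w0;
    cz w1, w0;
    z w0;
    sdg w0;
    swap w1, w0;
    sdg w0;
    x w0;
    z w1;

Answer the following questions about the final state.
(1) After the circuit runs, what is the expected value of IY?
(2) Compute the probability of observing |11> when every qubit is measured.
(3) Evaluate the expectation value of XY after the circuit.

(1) The observable IY averages to 1.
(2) The probability of measuring |11> is 1/2.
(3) The observable XY averages to 0.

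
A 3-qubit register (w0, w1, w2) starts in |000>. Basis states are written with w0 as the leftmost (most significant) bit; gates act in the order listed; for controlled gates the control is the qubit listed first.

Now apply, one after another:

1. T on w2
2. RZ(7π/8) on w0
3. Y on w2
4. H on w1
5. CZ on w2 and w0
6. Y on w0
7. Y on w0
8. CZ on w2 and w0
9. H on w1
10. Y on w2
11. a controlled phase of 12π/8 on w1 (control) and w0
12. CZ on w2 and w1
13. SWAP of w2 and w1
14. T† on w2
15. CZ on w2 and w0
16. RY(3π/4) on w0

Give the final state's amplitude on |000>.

The final state's coefficient on |000> equals -sqrt(2 - sqrt(2))*exp(9*I*pi/16)/2.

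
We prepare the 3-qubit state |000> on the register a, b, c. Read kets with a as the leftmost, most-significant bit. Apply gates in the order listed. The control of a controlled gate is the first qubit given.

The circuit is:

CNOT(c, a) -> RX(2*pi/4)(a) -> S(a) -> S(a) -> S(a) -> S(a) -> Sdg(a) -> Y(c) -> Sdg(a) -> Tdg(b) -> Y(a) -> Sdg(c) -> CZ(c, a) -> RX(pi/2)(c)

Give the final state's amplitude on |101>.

The final state's coefficient on |101> equals -I/2. Key observation: the block from step 3 through step 6 cancels to the identity and can be dropped.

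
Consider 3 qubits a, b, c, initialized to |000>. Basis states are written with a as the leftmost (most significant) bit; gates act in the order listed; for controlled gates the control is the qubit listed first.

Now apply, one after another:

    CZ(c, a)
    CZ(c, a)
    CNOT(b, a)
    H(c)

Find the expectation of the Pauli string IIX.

The observable IIX averages to 1.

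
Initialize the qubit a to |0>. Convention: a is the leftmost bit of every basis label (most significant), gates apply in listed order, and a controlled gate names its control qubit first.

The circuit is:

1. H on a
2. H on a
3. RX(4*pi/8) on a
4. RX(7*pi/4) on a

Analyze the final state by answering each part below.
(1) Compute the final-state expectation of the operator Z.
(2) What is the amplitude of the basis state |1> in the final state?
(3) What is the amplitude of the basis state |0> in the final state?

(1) The observable Z averages to sqrt(2)/2. Key observation: gates 1-2 undo each other exactly, leaving only the rest of the circuit to track.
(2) |1> carries amplitude -sqrt(2)*I*sqrt(2 - sqrt(2))/4 + sqrt(2)*I*sqrt(sqrt(2) + 2)/4 in the final state.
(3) |0> carries amplitude sqrt(2)*(-sqrt(sqrt(2) + 2) - sqrt(2 - sqrt(2)))/4 in the final state.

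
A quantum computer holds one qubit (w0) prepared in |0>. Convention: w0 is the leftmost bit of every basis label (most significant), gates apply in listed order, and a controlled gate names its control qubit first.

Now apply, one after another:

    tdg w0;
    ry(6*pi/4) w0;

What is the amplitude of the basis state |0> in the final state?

The amplitude on |0> is -sqrt(2)/2.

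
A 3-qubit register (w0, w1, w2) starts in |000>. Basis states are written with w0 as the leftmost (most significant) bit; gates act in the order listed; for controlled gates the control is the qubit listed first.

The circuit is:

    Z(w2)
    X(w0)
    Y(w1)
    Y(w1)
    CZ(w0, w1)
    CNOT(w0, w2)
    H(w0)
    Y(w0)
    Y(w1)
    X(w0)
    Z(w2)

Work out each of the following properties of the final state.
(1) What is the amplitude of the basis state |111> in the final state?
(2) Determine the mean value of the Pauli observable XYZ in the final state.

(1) |111> carries amplitude sqrt(2)/2 in the final state.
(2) In the final state, XYZ has expectation 0.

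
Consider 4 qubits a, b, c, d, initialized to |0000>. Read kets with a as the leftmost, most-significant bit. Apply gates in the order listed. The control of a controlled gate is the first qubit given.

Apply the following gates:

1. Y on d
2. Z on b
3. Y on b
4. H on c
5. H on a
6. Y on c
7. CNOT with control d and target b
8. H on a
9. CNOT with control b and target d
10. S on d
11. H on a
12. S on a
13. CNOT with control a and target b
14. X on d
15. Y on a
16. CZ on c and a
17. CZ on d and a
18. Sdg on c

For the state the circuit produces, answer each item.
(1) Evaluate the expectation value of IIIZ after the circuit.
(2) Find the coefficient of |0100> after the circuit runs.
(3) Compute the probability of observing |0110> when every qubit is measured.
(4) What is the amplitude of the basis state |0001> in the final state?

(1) The expectation value of IIIZ is 1.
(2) The final state's coefficient on |0100> equals -1/2.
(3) Outcome |0110> occurs with probability 1/4.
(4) The final state's coefficient on |0001> equals 0.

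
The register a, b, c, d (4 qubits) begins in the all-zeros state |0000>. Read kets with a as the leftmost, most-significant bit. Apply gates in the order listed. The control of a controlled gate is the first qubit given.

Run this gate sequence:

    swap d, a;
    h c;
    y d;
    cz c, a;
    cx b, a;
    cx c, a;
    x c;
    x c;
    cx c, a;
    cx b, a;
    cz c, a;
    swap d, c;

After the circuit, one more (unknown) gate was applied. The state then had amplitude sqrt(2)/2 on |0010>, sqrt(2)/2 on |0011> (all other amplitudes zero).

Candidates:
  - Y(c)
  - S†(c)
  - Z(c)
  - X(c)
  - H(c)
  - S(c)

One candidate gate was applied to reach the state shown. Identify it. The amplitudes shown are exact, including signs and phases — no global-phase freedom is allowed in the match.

The applied gate was S†(c). Key observation: gates 4-11 undo each other exactly, leaving only the rest of the circuit to track.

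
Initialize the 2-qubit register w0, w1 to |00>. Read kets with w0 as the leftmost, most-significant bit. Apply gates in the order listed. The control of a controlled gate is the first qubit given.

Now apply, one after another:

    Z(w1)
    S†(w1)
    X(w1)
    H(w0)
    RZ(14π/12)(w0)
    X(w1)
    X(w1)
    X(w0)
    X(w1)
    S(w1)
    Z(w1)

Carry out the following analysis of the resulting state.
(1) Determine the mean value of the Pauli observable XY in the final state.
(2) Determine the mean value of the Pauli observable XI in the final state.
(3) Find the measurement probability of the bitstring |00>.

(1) The observable XY averages to 0.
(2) The expectation value of XI is -sqrt(3)/2.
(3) Outcome |00> occurs with probability 1/2.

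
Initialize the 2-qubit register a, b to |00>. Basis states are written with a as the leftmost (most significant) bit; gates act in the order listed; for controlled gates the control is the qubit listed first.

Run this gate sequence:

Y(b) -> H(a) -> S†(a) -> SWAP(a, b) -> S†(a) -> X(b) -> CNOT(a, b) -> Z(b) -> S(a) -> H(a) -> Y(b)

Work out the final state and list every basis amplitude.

The final amplitudes are I/2 on |00>, -1/2 on |01>, -I/2 on |10>, 1/2 on |11>.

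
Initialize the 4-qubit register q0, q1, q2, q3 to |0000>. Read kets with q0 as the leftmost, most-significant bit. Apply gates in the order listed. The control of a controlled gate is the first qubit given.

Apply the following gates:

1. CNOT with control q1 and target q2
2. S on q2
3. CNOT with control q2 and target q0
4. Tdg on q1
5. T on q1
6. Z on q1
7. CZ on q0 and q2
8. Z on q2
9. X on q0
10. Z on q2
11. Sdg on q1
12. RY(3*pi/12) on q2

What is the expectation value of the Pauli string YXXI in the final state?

In the final state, YXXI has expectation 0.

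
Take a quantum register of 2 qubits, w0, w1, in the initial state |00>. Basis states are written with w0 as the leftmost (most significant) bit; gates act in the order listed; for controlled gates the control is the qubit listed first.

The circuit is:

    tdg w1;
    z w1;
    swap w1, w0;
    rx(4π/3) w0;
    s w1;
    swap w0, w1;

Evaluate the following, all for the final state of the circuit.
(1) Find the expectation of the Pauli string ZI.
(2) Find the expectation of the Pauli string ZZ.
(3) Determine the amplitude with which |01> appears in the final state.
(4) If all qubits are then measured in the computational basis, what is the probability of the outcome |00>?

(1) The observable ZI averages to 1.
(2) The expectation value of ZZ is -1/2.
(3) |01> carries amplitude -sqrt(3)*I/2 in the final state.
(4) The probability of measuring |00> is 1/4.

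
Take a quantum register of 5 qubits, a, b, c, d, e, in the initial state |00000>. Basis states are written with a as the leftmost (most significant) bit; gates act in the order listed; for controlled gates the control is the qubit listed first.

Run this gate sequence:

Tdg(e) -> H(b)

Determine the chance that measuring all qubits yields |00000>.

The probability of measuring |00000> is 1/2.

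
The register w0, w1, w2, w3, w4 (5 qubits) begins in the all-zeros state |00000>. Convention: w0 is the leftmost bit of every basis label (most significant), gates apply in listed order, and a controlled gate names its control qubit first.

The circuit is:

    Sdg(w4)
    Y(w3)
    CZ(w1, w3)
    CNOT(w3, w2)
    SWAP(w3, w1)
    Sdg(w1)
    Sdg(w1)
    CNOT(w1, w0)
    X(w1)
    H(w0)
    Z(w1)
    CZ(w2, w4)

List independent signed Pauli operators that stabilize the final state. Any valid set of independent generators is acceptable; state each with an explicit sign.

The stabilizer group can be generated by -XIIII, +IZIII, -IIZII, +IIIZI, +IIIIZ, among other valid generating sets.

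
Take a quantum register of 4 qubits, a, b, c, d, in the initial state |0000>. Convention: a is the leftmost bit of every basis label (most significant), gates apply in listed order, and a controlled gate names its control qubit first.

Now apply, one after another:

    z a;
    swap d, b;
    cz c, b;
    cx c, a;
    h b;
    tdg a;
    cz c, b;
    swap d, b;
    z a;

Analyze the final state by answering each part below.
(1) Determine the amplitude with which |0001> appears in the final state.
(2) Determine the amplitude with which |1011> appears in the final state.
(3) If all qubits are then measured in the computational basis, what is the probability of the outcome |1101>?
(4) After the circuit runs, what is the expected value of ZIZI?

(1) The final state's coefficient on |0001> equals sqrt(2)/2.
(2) The amplitude on |1011> is 0.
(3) The probability of measuring |1101> is 0.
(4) The expectation value of ZIZI is 1.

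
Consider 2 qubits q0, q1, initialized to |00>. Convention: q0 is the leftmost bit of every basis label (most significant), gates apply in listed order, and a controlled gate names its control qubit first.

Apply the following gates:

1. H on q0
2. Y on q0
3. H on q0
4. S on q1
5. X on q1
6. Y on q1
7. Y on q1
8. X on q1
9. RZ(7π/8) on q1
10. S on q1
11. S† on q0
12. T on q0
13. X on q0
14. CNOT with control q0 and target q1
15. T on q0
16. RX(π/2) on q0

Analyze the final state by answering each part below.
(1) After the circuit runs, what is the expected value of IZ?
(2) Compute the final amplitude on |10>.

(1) The observable IZ averages to 1. Key observation: the block from step 5 through step 8 cancels to the identity and can be dropped.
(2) |10> carries amplitude sqrt(2)*exp(5*I*pi/16)/2 in the final state.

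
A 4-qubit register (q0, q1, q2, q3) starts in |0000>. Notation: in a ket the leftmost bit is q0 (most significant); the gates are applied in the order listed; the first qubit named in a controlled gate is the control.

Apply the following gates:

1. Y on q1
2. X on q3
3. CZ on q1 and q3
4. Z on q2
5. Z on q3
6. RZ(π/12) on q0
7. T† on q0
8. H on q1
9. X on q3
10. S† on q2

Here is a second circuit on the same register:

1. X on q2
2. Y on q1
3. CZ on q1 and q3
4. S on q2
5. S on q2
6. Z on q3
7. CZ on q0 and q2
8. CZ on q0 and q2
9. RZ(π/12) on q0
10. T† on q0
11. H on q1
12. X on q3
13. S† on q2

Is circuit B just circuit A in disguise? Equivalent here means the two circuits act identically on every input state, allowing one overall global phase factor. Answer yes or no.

No — the two circuits implement different unitaries, even allowing a global phase.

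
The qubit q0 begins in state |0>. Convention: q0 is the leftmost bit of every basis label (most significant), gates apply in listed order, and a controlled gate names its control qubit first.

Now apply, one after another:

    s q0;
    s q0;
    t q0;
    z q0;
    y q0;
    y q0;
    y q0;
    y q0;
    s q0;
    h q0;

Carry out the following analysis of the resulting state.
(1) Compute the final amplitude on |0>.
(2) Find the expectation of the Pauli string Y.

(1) |0> carries amplitude sqrt(2)/2 in the final state. Key observation: gates 5-8 undo each other exactly, leaving only the rest of the circuit to track.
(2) The observable Y averages to 0.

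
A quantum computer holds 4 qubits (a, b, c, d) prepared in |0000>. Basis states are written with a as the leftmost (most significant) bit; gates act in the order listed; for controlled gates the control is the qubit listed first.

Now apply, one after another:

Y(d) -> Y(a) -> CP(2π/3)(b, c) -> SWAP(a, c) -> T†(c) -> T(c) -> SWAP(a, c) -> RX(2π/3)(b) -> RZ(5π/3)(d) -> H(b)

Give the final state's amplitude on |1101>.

|1101> carries amplitude -sqrt(2)*exp(5*I*pi/6)/4 + sqrt(6)*exp(I*pi/3)/4 in the final state.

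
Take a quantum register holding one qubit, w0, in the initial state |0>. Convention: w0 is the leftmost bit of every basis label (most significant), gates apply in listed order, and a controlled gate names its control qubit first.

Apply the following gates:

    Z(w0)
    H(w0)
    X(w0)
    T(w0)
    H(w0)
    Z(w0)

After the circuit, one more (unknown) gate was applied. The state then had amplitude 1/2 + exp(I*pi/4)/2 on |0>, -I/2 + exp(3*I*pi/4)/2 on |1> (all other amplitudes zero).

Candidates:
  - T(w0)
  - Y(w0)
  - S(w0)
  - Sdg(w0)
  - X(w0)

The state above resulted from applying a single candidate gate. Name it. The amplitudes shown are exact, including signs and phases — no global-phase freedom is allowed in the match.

The applied gate was S(w0).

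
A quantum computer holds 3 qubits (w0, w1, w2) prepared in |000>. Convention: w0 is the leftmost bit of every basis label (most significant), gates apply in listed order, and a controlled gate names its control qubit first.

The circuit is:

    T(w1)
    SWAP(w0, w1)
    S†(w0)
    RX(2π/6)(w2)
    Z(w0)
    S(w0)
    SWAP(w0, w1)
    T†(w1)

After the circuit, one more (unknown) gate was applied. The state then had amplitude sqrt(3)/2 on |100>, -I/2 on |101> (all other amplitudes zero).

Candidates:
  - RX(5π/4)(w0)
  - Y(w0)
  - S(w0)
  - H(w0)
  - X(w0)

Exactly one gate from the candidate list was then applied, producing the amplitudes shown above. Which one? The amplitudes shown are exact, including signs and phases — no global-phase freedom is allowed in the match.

The unique candidate consistent with the amplitudes is X(w0).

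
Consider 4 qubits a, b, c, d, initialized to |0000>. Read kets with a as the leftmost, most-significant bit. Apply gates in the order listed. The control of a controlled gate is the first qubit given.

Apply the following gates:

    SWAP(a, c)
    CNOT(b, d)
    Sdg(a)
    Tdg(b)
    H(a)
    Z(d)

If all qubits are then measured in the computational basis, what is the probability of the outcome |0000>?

The probability of measuring |0000> is 1/2.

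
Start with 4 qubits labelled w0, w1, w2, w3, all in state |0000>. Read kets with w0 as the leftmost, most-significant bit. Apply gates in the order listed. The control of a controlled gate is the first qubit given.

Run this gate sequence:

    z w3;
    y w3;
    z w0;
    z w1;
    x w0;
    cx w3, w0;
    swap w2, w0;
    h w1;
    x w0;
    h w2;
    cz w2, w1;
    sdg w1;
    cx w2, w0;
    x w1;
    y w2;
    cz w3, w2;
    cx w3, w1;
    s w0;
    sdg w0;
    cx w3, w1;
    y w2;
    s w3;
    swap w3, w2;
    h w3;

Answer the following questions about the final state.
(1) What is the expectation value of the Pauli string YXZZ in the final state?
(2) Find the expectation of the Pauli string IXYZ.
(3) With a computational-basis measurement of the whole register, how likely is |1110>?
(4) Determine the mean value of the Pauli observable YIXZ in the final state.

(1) The observable YXZZ averages to -1. Key observation: gates 17-20 undo each other exactly, leaving only the rest of the circuit to track.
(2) The observable IXYZ averages to 0.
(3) Outcome |1110> occurs with probability 1/8.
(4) In the final state, YIXZ has expectation 0.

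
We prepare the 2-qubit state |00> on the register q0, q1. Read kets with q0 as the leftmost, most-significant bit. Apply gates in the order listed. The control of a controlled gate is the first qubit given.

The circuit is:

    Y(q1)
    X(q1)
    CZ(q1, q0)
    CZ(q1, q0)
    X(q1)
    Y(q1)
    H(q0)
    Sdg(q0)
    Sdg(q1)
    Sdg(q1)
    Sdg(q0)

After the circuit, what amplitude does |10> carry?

|10> carries amplitude -sqrt(2)/2 in the final state. Key observation: gates 1-6 undo each other exactly, leaving only the rest of the circuit to track.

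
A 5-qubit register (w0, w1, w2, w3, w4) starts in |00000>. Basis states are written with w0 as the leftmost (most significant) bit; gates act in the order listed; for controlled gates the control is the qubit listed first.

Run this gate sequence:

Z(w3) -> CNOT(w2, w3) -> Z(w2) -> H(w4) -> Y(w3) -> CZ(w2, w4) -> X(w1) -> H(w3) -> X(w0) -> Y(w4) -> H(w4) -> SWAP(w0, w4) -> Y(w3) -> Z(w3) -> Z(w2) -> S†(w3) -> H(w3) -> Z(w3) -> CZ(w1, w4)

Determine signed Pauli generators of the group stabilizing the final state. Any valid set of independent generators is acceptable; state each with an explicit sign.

The stabilizer group can be generated by +IIIYI, -ZIIII, -IZIII, +IIZII, -IIIIZ, among other valid generating sets.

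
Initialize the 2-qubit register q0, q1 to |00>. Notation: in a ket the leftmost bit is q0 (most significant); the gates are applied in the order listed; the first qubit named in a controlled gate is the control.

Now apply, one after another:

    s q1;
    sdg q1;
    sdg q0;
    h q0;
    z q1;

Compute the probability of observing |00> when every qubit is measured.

The probability of measuring |00> is 1/2. Key observation: gates 1-2 undo each other exactly, leaving only the rest of the circuit to track.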